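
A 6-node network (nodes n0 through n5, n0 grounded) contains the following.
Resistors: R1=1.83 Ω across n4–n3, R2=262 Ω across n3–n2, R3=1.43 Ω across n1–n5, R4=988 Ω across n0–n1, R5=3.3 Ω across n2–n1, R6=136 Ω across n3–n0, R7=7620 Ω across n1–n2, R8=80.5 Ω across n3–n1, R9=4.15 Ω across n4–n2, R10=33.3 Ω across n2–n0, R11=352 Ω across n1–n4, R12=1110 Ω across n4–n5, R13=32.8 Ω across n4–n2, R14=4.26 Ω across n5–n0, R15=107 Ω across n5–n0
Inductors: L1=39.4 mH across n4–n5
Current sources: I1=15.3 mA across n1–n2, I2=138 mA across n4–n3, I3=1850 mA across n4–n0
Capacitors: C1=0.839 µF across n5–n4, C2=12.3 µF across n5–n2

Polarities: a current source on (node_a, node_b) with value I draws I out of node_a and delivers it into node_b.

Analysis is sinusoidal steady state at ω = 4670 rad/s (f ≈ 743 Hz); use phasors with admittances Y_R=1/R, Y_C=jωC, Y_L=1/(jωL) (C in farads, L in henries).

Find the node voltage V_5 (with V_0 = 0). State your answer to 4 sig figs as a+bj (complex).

-5.660-0.1608j V

MNA unknowns: 5 node voltages V₁..V_5
R1: Y=0.5464+0.000j on G[4,3]
L1: Y=0.000-0.005435j on G[4,5]
R2: Y=0.003817+0.000j on G[3,2]
R3: Y=0.6993+0.000j on G[1,5]
R4: Y=0.001012+0.000j on G[0,1]
I1: z[1]−=0.0153, z[2]+=0.0153
R5: Y=0.3030+0.000j on G[2,1]
R6: Y=0.007353+0.000j on G[3,0]
R7: Y=0.0001312+0.000j on G[1,2]
R8: Y=0.01242+0.000j on G[3,1]
C1: Y=0.000+0.003918j on G[5,4]
R9: Y=0.2410+0.000j on G[4,2]
R10: Y=0.03003+0.000j on G[2,0]
R11: Y=0.002841+0.000j on G[1,4]
R12: Y=0.0009009+0.000j on G[4,5]
R13: Y=0.03049+0.000j on G[4,2]
I2: z[4]−=0.138, z[3]+=0.138
R14: Y=0.2347+0.000j on G[5,0]
C2: Y=0.000+0.05744j on G[5,2]
R15: Y=0.009346+0.000j on G[5,0]
I3: z[4]−=1.85, z[0]+=1.85
solve → V1=-7.521+0.2232j, V2=-11.34+1.074j, V3=-16.39+0.9179j, V4=-17.10+0.9449j, V5=-5.660-0.1608j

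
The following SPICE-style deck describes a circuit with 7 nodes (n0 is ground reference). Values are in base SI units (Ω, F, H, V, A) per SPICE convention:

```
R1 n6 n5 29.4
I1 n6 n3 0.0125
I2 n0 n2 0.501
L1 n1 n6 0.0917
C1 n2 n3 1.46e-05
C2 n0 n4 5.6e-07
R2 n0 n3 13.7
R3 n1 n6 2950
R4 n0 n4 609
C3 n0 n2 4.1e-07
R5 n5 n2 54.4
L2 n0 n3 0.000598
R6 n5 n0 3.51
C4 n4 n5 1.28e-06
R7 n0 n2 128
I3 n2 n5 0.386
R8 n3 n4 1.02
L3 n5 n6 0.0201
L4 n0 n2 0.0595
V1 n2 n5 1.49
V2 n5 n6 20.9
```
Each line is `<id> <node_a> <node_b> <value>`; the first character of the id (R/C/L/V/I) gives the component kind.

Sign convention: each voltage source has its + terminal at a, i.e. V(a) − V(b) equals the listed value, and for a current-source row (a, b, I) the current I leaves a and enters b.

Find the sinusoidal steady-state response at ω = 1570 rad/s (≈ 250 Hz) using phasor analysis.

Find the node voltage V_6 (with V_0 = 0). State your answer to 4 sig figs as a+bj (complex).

-19.28-0.1537j V

Element admittances at ω=1570 rad/s:
  Y(R1) = 0.03401+0.000j S between n6,n5
  I1: injects 0.0125 A into n3 (from n6)
  I2: injects 0.501 A into n2 (from n0)
  Y(L1) = 0.000-0.006946j S between n1,n6
  Y(C1) = 0.000+0.02292j S between n2,n3
  Y(C2) = 0.000+0.0008792j S between n0,n4
  Y(R2) = 0.07299+0.000j S between n0,n3
  Y(R3) = 0.0003390+0.000j S between n1,n6
  Y(R4) = 0.001642+0.000j S between n0,n4
  Y(C3) = 0.000+0.0006437j S between n0,n2
  Y(R5) = 0.01838+0.000j S between n5,n2
  Y(L2) = 0.000-1.065j S between n0,n3
  Y(R6) = 0.2849+0.000j S between n5,n0
  Y(C4) = 0.000+0.002010j S between n4,n5
  Y(R7) = 0.007812+0.000j S between n0,n2
  I3: injects 0.386 A into n5 (from n2)
  Y(R8) = 0.9804+0.000j S between n3,n4
  Y(L3) = 0.000-0.03169j S between n5,n6
  Y(L4) = 0.000-0.01070j S between n0,n2
  V1: constraint V(n2)−V(n5) = 1.49
  V2: constraint V(n5)−V(n6) = 20.9
Assemble and solve the 8×8 MNA system:
  V(n1)=-19.28-0.1537j  V(n2)=3.110-0.1537j  V(n3)=-0.07021+0.02077j  V(n4)=-0.06971+0.02425j  V(n5)=1.620-0.1537j  V(n6)=-19.28-0.1537j
  i(V1)=0.06086-0.04040j  i(V2)=-0.6984+0.6623j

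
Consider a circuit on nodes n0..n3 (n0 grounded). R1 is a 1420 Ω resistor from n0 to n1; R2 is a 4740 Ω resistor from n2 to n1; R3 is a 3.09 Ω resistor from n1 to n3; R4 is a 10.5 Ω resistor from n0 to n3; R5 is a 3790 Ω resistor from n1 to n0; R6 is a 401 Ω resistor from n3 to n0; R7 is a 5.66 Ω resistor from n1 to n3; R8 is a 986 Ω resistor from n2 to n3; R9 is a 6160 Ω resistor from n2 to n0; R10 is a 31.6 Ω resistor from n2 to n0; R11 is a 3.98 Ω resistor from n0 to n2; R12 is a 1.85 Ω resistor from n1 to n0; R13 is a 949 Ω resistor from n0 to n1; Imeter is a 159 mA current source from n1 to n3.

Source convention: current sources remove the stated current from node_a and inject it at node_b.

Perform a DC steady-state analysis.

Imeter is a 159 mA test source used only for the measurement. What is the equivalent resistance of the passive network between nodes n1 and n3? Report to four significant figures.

Element admittances at DC:
  Y(R1) = 0.0007042 S between n0,n1
  Y(R2) = 0.0002110 S between n2,n1
  Y(R3) = 0.3236 S between n1,n3
  Y(R4) = 0.09524 S between n0,n3
  Y(R5) = 0.0002639 S between n1,n0
  Y(R6) = 0.002494 S between n3,n0
  Y(R7) = 0.1767 S between n1,n3
  Y(R8) = 0.001014 S between n2,n3
  Y(R9) = 0.0001623 S between n2,n0
  Y(R10) = 0.03165 S between n2,n0
  Y(R11) = 0.2513 S between n0,n2
  Y(R12) = 0.5405 S between n1,n0
  Y(R13) = 0.001054 S between n0,n1
  Imeter: injects 0.159 A into n3 (from n1)
Assemble and solve the 3×3 MNA system:
  V(n1)=-0.04192  V(n2)=0.0007909  V(n3)=0.2304

R_eq = 1.713 Ω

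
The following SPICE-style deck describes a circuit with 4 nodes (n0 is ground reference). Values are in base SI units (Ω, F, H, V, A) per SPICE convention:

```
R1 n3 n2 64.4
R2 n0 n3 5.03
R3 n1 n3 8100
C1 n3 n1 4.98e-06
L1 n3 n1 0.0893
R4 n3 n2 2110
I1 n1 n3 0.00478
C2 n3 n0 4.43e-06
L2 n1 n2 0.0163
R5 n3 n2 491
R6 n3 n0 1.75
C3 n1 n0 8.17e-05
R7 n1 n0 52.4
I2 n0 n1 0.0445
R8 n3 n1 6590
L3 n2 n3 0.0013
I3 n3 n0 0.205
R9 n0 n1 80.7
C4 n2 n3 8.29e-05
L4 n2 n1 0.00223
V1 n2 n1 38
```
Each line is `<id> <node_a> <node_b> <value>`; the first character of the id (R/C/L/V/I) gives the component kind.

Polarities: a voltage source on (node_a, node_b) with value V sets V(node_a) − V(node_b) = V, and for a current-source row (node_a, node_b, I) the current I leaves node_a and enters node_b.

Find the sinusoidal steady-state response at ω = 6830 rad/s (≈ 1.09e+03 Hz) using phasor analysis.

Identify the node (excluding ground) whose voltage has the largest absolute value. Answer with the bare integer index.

Element admittances at ω=6830 rad/s:
  Y(R1) = 0.01553+0.000j S between n3,n2
  Y(R2) = 0.1988+0.000j S between n0,n3
  Y(R3) = 0.0001235+0.000j S between n1,n3
  Y(C1) = 0.000+0.03401j S between n3,n1
  Y(L1) = 0.000-0.001640j S between n3,n1
  Y(R4) = 0.0004739+0.000j S between n3,n2
  I1: injects 0.00478 A into n3 (from n1)
  Y(C2) = 0.000+0.03026j S between n3,n0
  Y(L2) = 0.000-0.008982j S between n1,n2
  Y(R5) = 0.002037+0.000j S between n3,n2
  Y(R6) = 0.5714+0.000j S between n3,n0
  Y(C3) = 0.000+0.5580j S between n1,n0
  Y(R7) = 0.01908+0.000j S between n1,n0
  I2: injects 0.0445 A into n1 (from n0)
  Y(R8) = 0.0001517+0.000j S between n3,n1
  Y(L3) = 0.000-0.1126j S between n2,n3
  I3: injects 0.205 A into n0 (from n3)
  Y(R9) = 0.01239+0.000j S between n0,n1
  Y(C4) = 0.000+0.5662j S between n2,n3
  Y(L4) = 0.000-0.06566j S between n2,n1
  V1: constraint V(n2)−V(n1) = 38
Assemble and solve the 4×4 MNA system:
  V(n1)=-14.63+4.617j  V(n2)=23.37+4.617j  V(n3)=4.137+10.24j
  i(V1)=-2.899-5.788j

2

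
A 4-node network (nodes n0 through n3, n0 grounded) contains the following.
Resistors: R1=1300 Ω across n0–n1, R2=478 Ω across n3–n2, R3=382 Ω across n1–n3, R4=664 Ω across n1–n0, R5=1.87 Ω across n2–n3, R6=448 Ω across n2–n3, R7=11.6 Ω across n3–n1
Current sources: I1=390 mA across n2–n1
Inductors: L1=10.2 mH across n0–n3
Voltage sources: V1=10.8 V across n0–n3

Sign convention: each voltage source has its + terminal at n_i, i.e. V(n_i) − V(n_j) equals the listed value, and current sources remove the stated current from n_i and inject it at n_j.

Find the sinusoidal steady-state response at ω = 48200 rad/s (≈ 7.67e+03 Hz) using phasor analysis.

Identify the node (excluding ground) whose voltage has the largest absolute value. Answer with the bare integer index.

2

Apply KCL at each of the 3 non-ground nodes and solve the resulting linear system.
Node n1: branches {R1, R3, R4, I1, R7} → V_1 = -6.249+0.000j
Node n2: branches {R2, R5, I1, R6} → V_2 = -11.52+0.000j
Node n3: branches {R2, R3, R5, R6, R7, L1, V1} → V_3 = -10.80+0.000j
Source currents: i(V1)=-0.01422+0.02197j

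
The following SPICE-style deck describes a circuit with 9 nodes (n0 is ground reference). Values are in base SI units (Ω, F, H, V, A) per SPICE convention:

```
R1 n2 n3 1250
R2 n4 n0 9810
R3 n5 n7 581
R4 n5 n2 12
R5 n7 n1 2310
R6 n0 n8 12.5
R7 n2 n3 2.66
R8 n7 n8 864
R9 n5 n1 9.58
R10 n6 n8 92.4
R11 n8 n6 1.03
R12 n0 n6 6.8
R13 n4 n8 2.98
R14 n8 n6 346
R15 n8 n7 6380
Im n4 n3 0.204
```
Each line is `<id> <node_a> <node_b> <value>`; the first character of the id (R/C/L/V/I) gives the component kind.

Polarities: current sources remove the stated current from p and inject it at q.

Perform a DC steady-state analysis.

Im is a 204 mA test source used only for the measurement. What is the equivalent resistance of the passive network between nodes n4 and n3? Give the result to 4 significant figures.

R_eq = 1243. Ω

Apply KCL at each of the 8 non-ground nodes and solve the resulting linear system.
Node n1: branches {R5, R9} → V_1 = 249.6
Node n2: branches {R1, R4, R7} → V_2 = 252.5
Node n3: branches {R1, R7, Im} → V_3 = 253.0
Node n4: branches {R2, R13, Im} → V_4 = -0.6074
Node n5: branches {R3, R4, R9} → V_5 = 250.0
Node n6: branches {R10, R11, R12, R14} → V_6 = 0.0002591
Node n7: branches {R3, R5, R8, R15} → V_7 = 155.2
Node n8: branches {R6, R8, R10, R11, R13, R14, R15} → V_8 = 0.0002978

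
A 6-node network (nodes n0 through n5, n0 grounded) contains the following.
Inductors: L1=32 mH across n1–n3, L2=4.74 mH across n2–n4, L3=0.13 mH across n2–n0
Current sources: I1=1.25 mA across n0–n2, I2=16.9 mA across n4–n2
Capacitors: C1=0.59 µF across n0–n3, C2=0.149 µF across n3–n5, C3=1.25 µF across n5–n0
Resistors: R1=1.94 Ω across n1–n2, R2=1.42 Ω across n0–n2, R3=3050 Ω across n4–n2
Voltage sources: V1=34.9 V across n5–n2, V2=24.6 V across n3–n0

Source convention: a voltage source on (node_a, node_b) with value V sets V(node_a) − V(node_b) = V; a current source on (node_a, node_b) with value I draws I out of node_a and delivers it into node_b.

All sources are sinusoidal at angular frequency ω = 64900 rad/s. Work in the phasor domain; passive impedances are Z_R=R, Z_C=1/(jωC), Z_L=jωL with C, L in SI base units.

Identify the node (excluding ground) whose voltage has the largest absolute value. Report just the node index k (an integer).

MNA unknowns: 5 node voltages V₁..V_5 plus 2 source currents (V1, V2)
L1: Y=0.000-0.0004815j on G[1,3]
I1: z[0]−=0.00125, z[2]+=0.00125
C1: Y=0.000+0.03829j on G[0,3]
I2: z[4]−=0.0169, z[2]+=0.0169
C2: Y=0.000+0.009670j on G[3,5]
R1: Y=0.5155+0.000j on G[1,2]
R2: Y=0.7042+0.000j on G[0,2]
C3: Y=0.000+0.08113j on G[5,0]
L2: Y=0.000-0.003251j on G[2,4]
L3: Y=0.000-0.1185j on G[2,0]
R3: Y=0.0003279+0.000j on G[4,2]
V1: row V5−V2=34.9, i_V1 at 5,2
V2: row V3−V0=24.6, i_V2 at 3,0
solve → V1=0.1728-4.195j, V2=0.1689-4.172j, V3=24.60+0.000j, V4=-0.3502-9.318j, V5=35.07-4.172j
aux → i_V1=-0.3788-2.946j, i_V2=0.03832-0.8290j

5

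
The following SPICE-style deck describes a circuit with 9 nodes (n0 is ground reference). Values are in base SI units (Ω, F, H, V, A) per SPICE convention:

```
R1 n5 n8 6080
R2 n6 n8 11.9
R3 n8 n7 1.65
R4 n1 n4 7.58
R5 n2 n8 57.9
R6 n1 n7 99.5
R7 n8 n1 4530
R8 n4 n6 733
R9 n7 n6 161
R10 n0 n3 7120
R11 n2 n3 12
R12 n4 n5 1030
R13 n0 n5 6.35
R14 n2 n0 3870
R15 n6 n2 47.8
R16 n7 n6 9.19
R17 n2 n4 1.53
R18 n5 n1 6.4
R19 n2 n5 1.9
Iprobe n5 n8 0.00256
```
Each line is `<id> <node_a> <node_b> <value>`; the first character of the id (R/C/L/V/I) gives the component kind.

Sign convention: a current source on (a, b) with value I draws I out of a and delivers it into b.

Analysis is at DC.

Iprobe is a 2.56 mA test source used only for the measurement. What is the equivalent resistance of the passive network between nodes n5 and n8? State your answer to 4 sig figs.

R_eq = 22.71 Ω

Apply KCL at each of the 8 non-ground nodes and solve the resulting linear system.
Node n1: branches {R4, R6, R7, R18} → V_1 = 0.003619
Node n2: branches {R5, R11, R14, R15, R17, R19} → V_2 = 0.003749
Node n3: branches {R10, R11} → V_3 = 0.003743
Node n4: branches {R4, R8, R12, R17} → V_4 = 0.003806
Node n5: branches {R1, R12, R13, R18, R19, Iprobe} → V_5 = -9.490e-06
Node n6: branches {R2, R8, R9, R15, R16} → V_6 = 0.05173
Node n7: branches {R3, R6, R9, R16} → V_7 = 0.05637
Node n8: branches {R1, R2, R3, R5, R7, Iprobe} → V_8 = 0.05812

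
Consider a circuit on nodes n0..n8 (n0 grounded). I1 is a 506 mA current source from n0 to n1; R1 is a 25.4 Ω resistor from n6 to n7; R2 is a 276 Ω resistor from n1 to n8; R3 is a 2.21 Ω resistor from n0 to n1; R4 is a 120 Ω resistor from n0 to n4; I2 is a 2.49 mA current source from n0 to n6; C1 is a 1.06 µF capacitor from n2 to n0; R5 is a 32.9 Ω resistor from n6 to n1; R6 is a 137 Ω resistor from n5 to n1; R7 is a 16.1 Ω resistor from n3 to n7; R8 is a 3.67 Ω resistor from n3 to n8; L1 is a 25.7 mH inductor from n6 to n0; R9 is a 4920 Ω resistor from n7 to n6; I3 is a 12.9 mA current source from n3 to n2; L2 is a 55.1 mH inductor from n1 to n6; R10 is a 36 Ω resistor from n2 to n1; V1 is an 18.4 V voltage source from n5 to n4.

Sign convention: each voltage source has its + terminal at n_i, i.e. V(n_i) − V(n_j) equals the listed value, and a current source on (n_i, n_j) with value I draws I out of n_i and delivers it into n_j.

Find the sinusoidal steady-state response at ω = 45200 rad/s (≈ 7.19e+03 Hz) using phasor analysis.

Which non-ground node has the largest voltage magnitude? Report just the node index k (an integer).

5

Element admittances at ω=45200 rad/s:
  I1: injects 0.506 A into n1 (from n0)
  Y(R1) = 0.03937+0.000j S between n6,n7
  Y(R2) = 0.003623+0.000j S between n1,n8
  Y(R3) = 0.4525+0.000j S between n0,n1
  Y(R4) = 0.008333+0.000j S between n0,n4
  I2: injects 0.00249 A into n6 (from n0)
  Y(C1) = 0.000+0.04791j S between n2,n0
  Y(R5) = 0.03040+0.000j S between n6,n1
  Y(R6) = 0.007299+0.000j S between n5,n1
  Y(R7) = 0.06211+0.000j S between n3,n7
  Y(R8) = 0.2725+0.000j S between n3,n8
  Y(L1) = 0.000-0.0008609j S between n6,n0
  Y(R9) = 0.0002033+0.000j S between n7,n6
  I3: injects 0.0129 A into n2 (from n3)
  Y(L2) = 0.000-0.0004015j S between n1,n6
  Y(R10) = 0.02778+0.000j S between n2,n1
  V1: constraint V(n5)−V(n4) = 18.4
Assemble and solve the 9×9 MNA system:
  V(n1)=1.194-0.04022j  V(n2)=0.3999-0.7299j  V(n3)=0.5024-0.02205j  V(n4)=-8.034-0.01878j  V(n5)=10.37-0.01878j  V(n6)=0.9337-0.01936j  V(n7)=0.6702-0.02100j  V(n8)=0.5115-0.02228j
  i(V1)=-0.06695-0.0001565j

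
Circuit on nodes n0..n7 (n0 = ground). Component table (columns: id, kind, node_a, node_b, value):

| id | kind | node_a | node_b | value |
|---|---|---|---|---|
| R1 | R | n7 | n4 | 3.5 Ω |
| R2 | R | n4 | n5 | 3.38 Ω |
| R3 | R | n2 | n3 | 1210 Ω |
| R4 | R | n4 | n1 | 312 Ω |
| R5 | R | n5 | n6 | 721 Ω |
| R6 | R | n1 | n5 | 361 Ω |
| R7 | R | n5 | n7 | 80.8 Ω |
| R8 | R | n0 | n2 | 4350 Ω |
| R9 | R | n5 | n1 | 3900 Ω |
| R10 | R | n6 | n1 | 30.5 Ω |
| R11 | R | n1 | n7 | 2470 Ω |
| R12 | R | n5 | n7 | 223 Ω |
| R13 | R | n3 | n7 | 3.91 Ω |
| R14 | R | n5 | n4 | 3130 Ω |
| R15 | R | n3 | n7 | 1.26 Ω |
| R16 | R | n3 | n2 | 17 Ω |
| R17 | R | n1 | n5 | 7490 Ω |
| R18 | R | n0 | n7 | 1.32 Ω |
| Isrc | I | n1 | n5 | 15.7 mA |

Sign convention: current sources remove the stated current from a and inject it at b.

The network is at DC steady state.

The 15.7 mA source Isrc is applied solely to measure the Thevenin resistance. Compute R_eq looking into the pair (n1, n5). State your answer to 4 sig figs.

R_eq = 124.1 Ω

Apply KCL at each of the 7 non-ground nodes and solve the resulting linear system.
Node n1: branches {R4, R6, R9, R10, R11, R17, Isrc} → V_1 = -1.925
Node n2: branches {R3, R8, R16} → V_2 = 0.000
Node n3: branches {R3, R13, R15, R16} → V_3 = 0.000
Node n4: branches {R1, R2, R4, R14} → V_4 = 0.001342
Node n5: branches {R2, R5, R6, R7, R9, R12, R14, R17, Isrc} → V_5 = 0.02348
Node n6: branches {R5, R10} → V_6 = -1.846
Node n7: branches {R1, R7, R11, R12, R13, R15, R18} → V_7 = 0.000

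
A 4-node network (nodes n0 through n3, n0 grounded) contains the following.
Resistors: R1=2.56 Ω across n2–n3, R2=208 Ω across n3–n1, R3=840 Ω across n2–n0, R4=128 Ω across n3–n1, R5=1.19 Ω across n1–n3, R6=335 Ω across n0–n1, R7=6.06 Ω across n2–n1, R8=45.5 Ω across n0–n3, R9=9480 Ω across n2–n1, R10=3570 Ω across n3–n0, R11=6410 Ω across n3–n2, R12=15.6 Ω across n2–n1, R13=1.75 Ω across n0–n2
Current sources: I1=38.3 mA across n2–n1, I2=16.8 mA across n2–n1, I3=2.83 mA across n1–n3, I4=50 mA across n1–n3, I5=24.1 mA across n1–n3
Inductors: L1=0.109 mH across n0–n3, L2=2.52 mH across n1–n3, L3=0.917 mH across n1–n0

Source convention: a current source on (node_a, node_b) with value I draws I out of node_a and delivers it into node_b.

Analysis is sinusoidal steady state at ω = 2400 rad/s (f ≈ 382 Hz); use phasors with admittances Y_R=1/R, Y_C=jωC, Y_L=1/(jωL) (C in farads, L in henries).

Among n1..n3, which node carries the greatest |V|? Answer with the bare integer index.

MNA unknowns: 3 node voltages V₁..V_3
R1: Y=0.3906+0.000j on G[2,3]
I1: z[2]−=0.0383, z[1]+=0.0383
R2: Y=0.004808+0.000j on G[3,1]
L1: Y=0.000-3.823j on G[0,3]
L2: Y=0.000-0.1653j on G[1,3]
I2: z[2]−=0.0168, z[1]+=0.0168
I3: z[1]−=0.00283, z[3]+=0.00283
I4: z[1]−=0.05, z[3]+=0.05
R3: Y=0.001190+0.000j on G[2,0]
R4: Y=0.007812+0.000j on G[3,1]
R5: Y=0.8403+0.000j on G[1,3]
R6: Y=0.002985+0.000j on G[0,1]
R7: Y=0.1650+0.000j on G[2,1]
R8: Y=0.02198+0.000j on G[0,3]
L3: Y=0.000-0.4544j on G[1,0]
R9: Y=0.0001055+0.000j on G[2,1]
R10: Y=0.0002801+0.000j on G[3,0]
R11: Y=0.0001560+0.000j on G[3,2]
R12: Y=0.06410+0.000j on G[2,1]
R13: Y=0.5714+0.000j on G[0,2]
I5: z[1]−=0.0241, z[3]+=0.0241
solve → V1=-0.02308-0.006856j, V2=-0.04966+0.001387j, V3=0.002994+0.008254j

2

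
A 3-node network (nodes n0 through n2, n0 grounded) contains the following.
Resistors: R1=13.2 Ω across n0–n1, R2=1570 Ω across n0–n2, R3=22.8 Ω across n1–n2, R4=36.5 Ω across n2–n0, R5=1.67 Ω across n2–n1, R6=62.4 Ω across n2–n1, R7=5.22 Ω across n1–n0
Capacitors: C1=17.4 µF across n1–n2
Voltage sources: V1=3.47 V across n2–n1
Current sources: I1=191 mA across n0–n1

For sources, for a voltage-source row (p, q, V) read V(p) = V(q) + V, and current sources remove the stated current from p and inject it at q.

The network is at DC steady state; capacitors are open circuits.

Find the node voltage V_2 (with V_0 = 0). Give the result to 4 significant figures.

MNA unknowns: 2 node voltages V₁..V_2 plus 1 source current (V1)
R1: Y=0.07576 on G[0,1]
R2: Y=0.0006369 on G[0,2]
R3: Y=0.04386 on G[1,2]
C1: Y=0.000 on G[1,2]
R4: Y=0.02740 on G[2,0]
R5: Y=0.5988 on G[2,1]
R6: Y=0.01603 on G[2,1]
R7: Y=0.1916 on G[1,0]
V1: row V2−V1=3.47, i_V1 at 2,1
I1: z[0]−=0.191, z[1]+=0.191
solve → V1=0.3173, V2=3.787
aux → i_V1=-2.392

3.787 V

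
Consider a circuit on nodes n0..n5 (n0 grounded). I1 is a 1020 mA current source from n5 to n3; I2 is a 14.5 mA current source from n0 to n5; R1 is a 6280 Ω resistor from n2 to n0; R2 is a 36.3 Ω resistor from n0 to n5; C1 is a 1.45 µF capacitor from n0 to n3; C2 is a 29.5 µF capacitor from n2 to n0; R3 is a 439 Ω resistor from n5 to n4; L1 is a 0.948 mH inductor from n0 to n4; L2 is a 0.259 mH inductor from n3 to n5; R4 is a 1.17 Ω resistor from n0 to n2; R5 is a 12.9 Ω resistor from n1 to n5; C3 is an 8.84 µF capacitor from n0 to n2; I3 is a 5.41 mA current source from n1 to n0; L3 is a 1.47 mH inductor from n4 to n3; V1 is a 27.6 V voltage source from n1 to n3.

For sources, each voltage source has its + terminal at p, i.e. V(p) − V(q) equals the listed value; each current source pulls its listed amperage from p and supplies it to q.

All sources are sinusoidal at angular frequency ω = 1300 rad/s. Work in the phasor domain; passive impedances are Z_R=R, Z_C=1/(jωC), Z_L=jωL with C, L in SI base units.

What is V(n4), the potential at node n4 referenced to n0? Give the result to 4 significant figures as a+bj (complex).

MNA unknowns: 5 node voltages V₁..V_5 plus 1 source current (V1)
I1: z[5]−=1.02, z[3]+=1.02
I2: z[0]−=0.0145, z[5]+=0.0145
R1: Y=0.0001592+0.000j on G[2,0]
R2: Y=0.02755+0.000j on G[0,5]
C1: Y=0.000+0.001885j on G[0,3]
C2: Y=0.000+0.03835j on G[2,0]
R3: Y=0.002278+0.000j on G[5,4]
L1: Y=0.000-0.8114j on G[0,4]
L2: Y=0.000-2.970j on G[3,5]
R4: Y=0.8547+0.000j on G[0,2]
R5: Y=0.07752+0.000j on G[1,5]
C3: Y=0.000+0.01149j on G[0,2]
I3: z[1]−=0.00541, z[0]+=0.00541
L3: Y=0.000-0.5233j on G[4,3]
V1: row V1−V3=27.6, i_V1 at 1,3
solve → V1=27.64+0.02414j, V2=0.000+0.000j, V3=0.03702+0.02414j, V4=0.01384+0.009526j, V5=0.05103+0.4051j
aux → i_V1=-2.144+0.02953j

0.01384+0.009526j V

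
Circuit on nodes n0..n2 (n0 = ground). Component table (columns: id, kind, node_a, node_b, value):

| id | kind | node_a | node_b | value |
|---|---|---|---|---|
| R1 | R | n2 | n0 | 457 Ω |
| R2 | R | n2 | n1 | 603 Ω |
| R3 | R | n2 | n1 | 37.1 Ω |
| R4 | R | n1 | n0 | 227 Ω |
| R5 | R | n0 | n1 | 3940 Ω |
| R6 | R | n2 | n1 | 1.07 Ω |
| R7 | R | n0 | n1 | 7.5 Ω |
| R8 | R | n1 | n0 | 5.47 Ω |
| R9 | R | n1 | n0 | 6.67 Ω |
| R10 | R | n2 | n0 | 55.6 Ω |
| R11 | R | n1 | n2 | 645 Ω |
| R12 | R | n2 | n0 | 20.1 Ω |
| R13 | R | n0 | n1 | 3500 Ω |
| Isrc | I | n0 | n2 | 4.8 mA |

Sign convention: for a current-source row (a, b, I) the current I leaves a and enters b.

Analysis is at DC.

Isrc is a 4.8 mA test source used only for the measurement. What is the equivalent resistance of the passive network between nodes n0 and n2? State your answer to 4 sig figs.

Element admittances at DC:
  Y(R1) = 0.002188 S between n2,n0
  Y(R2) = 0.001658 S between n2,n1
  Y(R3) = 0.02695 S between n2,n1
  Y(R4) = 0.004405 S between n1,n0
  Y(R5) = 0.0002538 S between n0,n1
  Y(R6) = 0.9346 S between n2,n1
  Y(R7) = 0.1333 S between n0,n1
  Y(R8) = 0.1828 S between n1,n0
  Y(R9) = 0.1499 S between n1,n0
  Y(R10) = 0.01799 S between n2,n0
  Y(R11) = 0.001550 S between n1,n2
  Y(R12) = 0.04975 S between n2,n0
  Y(R13) = 0.0002857 S between n0,n1
  Isrc: injects 0.0048 A into n2 (from n0)
Assemble and solve the 2×2 MNA system:
  V(n1)=0.008347  V(n2)=0.01242

R_eq = 2.588 Ω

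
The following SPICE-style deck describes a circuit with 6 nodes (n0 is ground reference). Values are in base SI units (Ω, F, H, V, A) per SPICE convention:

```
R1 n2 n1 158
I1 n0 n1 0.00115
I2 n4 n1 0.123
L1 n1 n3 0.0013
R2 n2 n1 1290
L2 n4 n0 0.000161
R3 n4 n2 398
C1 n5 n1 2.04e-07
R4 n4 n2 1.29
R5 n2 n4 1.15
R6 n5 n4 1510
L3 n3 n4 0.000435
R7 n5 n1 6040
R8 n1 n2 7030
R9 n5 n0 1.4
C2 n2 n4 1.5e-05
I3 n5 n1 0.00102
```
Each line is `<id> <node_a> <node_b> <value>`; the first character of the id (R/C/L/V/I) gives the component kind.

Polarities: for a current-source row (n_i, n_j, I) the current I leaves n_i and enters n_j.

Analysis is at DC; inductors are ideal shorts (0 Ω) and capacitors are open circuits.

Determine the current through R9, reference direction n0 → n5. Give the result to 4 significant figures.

0.001019 A

Element admittances at DC:
  Y(R1) = 0.006329 S between n2,n1
  I1: injects 0.00115 A into n1 (from n0)
  I2: injects 0.123 A into n1 (from n4)
  L1: short n1↔n3 (DC inductor)
  Y(R2) = 0.0007752 S between n2,n1
  L2: short n4↔n0 (DC inductor)
  Y(R3) = 0.002513 S between n4,n2
  Y(C1) = 0.000 S between n5,n1
  Y(R4) = 0.7752 S between n4,n2
  Y(R5) = 0.8696 S between n2,n4
  Y(R6) = 0.0006623 S between n5,n4
  L3: short n3↔n4 (DC inductor)
  Y(R7) = 0.0001656 S between n5,n1
  Y(R8) = 0.0001422 S between n1,n2
  Y(R9) = 0.7143 S between n5,n0
  Y(C2) = 0.000 S between n2,n4
  I3: injects 0.00102 A into n1 (from n5)
Assemble and solve the 8×8 MNA system:
  V(n1)=0.000  V(n2)=0.000  V(n3)=0.000  V(n4)=0.000  V(n5)=-0.001426
  i(L1)=0.1252  i(L2)=0.002169  i(L3)=0.1252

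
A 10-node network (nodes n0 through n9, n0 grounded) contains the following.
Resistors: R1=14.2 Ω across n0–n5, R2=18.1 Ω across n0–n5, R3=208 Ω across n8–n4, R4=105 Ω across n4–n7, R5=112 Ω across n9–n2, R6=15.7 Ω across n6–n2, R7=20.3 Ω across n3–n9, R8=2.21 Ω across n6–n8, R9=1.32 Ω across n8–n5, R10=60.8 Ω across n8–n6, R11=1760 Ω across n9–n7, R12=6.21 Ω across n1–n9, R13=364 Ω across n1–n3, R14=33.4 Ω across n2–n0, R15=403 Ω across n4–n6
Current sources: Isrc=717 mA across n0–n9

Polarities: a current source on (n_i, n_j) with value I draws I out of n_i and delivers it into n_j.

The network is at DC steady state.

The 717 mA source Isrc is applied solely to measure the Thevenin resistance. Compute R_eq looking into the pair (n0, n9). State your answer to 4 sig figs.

R_eq = 120.0 Ω

MNA unknowns: 9 node voltages V₁..V_9
R1: Y=0.07042 on G[0,5]
R2: Y=0.05525 on G[0,5]
R3: Y=0.004808 on G[8,4]
R4: Y=0.009524 on G[4,7]
R5: Y=0.008929 on G[9,2]
R6: Y=0.06369 on G[6,2]
R7: Y=0.04926 on G[3,9]
R8: Y=0.4525 on G[6,8]
R9: Y=0.7576 on G[8,5]
R10: Y=0.01645 on G[8,6]
R11: Y=0.0005682 on G[9,7]
R12: Y=0.1610 on G[1,9]
R13: Y=0.002747 on G[1,3]
R14: Y=0.02994 on G[2,0]
R15: Y=0.002481 on G[4,6]
Isrc: z[0]−=0.717, z[9]+=0.717
solve → V1=86.06, V2=10.34, V3=86.06, V4=9.674, V5=3.242, V6=4.588, V7=13.97, V8=3.779, V9=86.06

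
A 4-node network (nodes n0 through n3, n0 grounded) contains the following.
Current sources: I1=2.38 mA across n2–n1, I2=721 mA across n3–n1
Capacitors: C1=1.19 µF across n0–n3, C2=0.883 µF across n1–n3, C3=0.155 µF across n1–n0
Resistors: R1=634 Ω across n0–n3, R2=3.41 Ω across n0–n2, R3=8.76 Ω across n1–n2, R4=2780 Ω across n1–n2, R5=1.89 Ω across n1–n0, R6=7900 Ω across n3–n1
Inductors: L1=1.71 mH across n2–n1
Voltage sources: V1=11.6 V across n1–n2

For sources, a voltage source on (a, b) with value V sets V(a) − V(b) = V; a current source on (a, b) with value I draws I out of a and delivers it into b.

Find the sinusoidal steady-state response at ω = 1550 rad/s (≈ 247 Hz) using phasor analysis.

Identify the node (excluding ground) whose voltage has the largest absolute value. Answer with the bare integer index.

3

Apply KCL at each of the 3 non-ground nodes and solve the resulting linear system.
Node n1: branches {I1, L1, R3, I2, R4, C2, C3, R5, R6, V1} → V_1 = 4.706-0.1339j
Node n2: branches {I1, L1, R2, R3, R4, V1} → V_2 = -6.894-0.1339j
Node n3: branches {C1, R1, I2, C2, R6} → V_3 = -91.21+175.8j
Source currents: i(V1)=-3.348+4.337j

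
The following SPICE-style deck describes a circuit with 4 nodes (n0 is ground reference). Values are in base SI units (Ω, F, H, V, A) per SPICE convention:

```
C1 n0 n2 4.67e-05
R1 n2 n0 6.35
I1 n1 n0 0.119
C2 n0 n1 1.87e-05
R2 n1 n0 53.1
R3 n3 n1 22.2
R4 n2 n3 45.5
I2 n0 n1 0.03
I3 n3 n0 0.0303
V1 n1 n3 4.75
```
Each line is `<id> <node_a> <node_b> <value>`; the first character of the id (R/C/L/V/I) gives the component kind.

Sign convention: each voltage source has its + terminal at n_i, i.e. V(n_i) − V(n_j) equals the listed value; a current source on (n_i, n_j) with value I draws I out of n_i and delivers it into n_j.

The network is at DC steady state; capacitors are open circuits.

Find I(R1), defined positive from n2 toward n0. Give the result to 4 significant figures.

Apply KCL at each of the 3 non-ground nodes and solve the resulting linear system.
Node n1: branches {I1, C2, R2, R3, I2, V1} → V_1 = -0.7264
Node n2: branches {C1, R1, R4} → V_2 = -0.6707
Node n3: branches {R3, R4, I3, V1} → V_3 = -5.476
Source currents: i(V1)=-0.2893

-0.1056 A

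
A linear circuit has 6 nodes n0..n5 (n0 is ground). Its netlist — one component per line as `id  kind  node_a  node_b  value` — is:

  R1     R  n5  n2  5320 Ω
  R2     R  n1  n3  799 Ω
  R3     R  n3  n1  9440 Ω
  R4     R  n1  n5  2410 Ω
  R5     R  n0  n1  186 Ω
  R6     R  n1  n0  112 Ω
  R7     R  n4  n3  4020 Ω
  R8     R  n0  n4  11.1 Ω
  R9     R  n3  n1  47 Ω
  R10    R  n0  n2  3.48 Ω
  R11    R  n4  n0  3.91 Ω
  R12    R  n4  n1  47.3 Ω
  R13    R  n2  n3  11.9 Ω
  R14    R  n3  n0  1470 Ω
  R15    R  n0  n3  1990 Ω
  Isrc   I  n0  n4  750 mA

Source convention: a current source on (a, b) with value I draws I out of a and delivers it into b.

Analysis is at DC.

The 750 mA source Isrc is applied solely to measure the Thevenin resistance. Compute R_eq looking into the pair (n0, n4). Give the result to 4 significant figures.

MNA unknowns: 5 node voltages V₁..V_5
R1: Y=0.0001880 on G[5,2]
R2: Y=0.001252 on G[1,3]
R3: Y=0.0001059 on G[3,1]
R4: Y=0.0004149 on G[1,5]
R5: Y=0.005376 on G[0,1]
R6: Y=0.008929 on G[1,0]
R7: Y=0.0002488 on G[4,3]
R8: Y=0.09009 on G[0,4]
R9: Y=0.02128 on G[3,1]
R10: Y=0.2874 on G[0,2]
R11: Y=0.2558 on G[4,0]
R12: Y=0.02114 on G[4,1]
R13: Y=0.08403 on G[2,3]
R14: Y=0.0006803 on G[3,0]
R15: Y=0.0005025 on G[0,3]
Isrc: z[0]−=0.75, z[4]+=0.75
solve → V1=0.8455, V2=0.05026, V3=0.2209, V4=2.091, V5=0.5976

R_eq = 2.788 Ω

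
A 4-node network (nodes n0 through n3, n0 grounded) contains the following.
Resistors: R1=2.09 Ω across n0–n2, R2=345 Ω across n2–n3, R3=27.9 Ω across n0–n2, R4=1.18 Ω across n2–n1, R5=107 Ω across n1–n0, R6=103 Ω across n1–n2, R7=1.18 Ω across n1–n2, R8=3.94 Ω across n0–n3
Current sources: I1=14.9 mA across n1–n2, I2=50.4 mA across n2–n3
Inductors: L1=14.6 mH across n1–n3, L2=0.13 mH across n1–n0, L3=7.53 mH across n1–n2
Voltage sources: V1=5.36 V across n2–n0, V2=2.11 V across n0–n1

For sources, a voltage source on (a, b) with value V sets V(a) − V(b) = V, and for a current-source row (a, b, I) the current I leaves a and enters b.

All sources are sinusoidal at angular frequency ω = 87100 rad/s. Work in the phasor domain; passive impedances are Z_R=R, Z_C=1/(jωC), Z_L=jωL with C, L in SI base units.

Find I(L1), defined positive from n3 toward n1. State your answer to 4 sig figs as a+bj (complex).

5.702e-06-0.001861j A

MNA unknowns: 3 node voltages V₁..V_3 plus 2 source currents (V1, V2)
R1: Y=0.4785+0.000j on G[0,2]
R2: Y=0.002899+0.000j on G[2,3]
I1: z[1]−=0.0149, z[2]+=0.0149
I2: z[2]−=0.0504, z[3]+=0.0504
L1: Y=0.000-0.0007864j on G[1,3]
L2: Y=0.000-0.08832j on G[1,0]
R3: Y=0.03584+0.000j on G[0,2]
R4: Y=0.8475+0.000j on G[2,1]
R5: Y=0.009346+0.000j on G[1,0]
R6: Y=0.009709+0.000j on G[1,2]
R7: Y=0.8475+0.000j on G[1,2]
L3: Y=0.000-0.001525j on G[1,2]
R8: Y=0.2538+0.000j on G[0,3]
V1: row V2−V0=5.36, i_V1 at 2,0
V2: row V0−V1=2.11, i_V2 at 0,1
solve → V1=-2.110+0.000j, V2=5.360+0.000j, V3=0.2568+0.007250j
aux → i_V1=-15.54+0.01141j, i_V2=-12.74+0.1996j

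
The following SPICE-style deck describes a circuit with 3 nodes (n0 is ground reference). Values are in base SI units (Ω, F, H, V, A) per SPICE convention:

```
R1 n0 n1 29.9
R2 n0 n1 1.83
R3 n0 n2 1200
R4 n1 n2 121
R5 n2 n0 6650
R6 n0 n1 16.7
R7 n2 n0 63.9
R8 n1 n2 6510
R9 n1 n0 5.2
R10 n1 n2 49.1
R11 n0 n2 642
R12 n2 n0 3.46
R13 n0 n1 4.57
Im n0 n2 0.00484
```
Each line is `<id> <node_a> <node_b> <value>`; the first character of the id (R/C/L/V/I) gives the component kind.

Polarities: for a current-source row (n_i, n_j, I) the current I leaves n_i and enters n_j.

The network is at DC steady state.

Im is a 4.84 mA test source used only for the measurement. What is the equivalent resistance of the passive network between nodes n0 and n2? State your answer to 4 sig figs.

Apply KCL at each of the 2 non-ground nodes and solve the resulting linear system.
Node n1: branches {R1, R2, R4, R6, R8, R9, R10, R13} → V_1 = 0.0003849
Node n2: branches {R3, R4, R5, R7, R8, R10, R11, R12, Im} → V_2 = 0.01444

R_eq = 2.983 Ω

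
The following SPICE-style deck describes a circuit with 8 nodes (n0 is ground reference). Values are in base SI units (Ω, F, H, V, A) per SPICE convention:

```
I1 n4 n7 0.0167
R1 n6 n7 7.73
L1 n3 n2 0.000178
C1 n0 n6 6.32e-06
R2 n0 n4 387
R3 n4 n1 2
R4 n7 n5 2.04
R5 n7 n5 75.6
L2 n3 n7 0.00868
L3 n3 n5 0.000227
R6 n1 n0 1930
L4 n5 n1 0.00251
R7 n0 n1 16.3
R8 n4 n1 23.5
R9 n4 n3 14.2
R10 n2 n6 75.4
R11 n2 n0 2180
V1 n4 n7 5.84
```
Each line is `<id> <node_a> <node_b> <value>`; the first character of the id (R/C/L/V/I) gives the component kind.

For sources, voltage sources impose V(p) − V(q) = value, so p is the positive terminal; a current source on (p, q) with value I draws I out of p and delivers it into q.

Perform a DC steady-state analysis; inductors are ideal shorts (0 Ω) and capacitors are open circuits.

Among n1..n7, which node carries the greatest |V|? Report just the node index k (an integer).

MNA unknowns: 7 node voltages V₁..V_7 plus 5 source currents (L1, L2, L3, L4, V1)
I1: z[4]−=0.0167, z[7]+=0.0167
R1: Y=0.1294 on G[6,7]
L1: row V3−V2=0, i_L1 at 3,2
C1: Y=0.000 on G[0,6]
R2: Y=0.002584 on G[0,4]
R3: Y=0.5000 on G[4,1]
R4: Y=0.4902 on G[7,5]
R5: Y=0.01323 on G[7,5]
L2: row V3−V7=0, i_L2 at 3,7
L3: row V3−V5=0, i_L3 at 3,5
R6: Y=0.0005181 on G[1,0]
L4: row V5−V1=0, i_L4 at 5,1
R7: Y=0.06135 on G[0,1]
R8: Y=0.04255 on G[4,1]
R9: Y=0.07042 on G[4,3]
R10: Y=0.01326 on G[2,6]
R11: Y=0.0004587 on G[2,0]
V1: row V4−V7=5.84, i_V1 at 4,7
solve → V1=-0.2325, V2=-0.2325, V3=-0.2325, V4=5.608, V5=-0.2325, V6=-0.2325, V7=-0.2325
aux → i_L1=-0.0001066, i_L2=3.594, i_L3=-3.183, i_L4=-3.183, i_V1=-3.611

4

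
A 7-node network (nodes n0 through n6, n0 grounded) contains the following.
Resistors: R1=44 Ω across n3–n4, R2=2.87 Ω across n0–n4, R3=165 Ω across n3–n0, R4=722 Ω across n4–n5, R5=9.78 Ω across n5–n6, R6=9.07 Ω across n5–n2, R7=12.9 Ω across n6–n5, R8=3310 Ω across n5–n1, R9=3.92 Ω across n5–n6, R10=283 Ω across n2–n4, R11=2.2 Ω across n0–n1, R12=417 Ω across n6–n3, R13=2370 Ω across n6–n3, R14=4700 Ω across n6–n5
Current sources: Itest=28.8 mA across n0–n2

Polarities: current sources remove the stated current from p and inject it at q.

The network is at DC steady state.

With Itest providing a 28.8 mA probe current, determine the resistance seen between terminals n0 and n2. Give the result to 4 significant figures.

R_eq = 133.5 Ω

MNA unknowns: 6 node voltages V₁..V_6
R1: Y=0.02273 on G[3,4]
R2: Y=0.3484 on G[0,4]
R3: Y=0.006061 on G[3,0]
R4: Y=0.001385 on G[4,5]
R5: Y=0.1022 on G[5,6]
R6: Y=0.1103 on G[5,2]
R7: Y=0.07752 on G[6,5]
R8: Y=0.0003021 on G[5,1]
R9: Y=0.2551 on G[5,6]
R10: Y=0.003534 on G[2,4]
R11: Y=0.4545 on G[0,1]
R12: Y=0.002398 on G[6,3]
R13: Y=0.0004219 on G[6,3]
R14: Y=0.0002128 on G[6,5]
Itest: z[0]−=0.0288, z[2]+=0.0288
solve → V1=0.002462, V2=3.846, V3=0.3811, V4=0.07282, V5=3.706, V6=3.684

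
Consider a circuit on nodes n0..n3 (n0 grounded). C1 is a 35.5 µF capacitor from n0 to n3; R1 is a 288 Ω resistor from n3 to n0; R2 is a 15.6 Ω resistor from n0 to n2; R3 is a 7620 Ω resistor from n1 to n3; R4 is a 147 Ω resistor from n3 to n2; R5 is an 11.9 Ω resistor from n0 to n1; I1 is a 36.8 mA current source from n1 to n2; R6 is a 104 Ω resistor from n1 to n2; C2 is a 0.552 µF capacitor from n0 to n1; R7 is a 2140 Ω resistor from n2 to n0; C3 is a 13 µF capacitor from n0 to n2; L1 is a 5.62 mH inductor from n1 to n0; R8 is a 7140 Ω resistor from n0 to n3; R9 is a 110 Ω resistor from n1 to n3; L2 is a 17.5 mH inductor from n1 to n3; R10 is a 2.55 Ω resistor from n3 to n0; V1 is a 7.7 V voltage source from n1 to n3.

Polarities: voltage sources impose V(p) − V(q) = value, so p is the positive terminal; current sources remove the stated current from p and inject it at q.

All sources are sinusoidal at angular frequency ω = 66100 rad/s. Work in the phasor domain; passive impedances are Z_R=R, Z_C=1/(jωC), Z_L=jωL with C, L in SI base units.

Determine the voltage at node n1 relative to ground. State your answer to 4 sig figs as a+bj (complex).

Element admittances at ω=66100 rad/s:
  Y(C1) = 0.000+2.347j S between n0,n3
  Y(R1) = 0.003472+0.000j S between n3,n0
  Y(R2) = 0.06410+0.000j S between n0,n2
  Y(R3) = 0.0001312+0.000j S between n1,n3
  Y(R4) = 0.006803+0.000j S between n3,n2
  Y(R5) = 0.08403+0.000j S between n0,n1
  I1: injects 0.0368 A into n2 (from n1)
  Y(R6) = 0.009615+0.000j S between n1,n2
  Y(C2) = 0.000+0.03649j S between n0,n1
  Y(R7) = 0.0004673+0.000j S between n2,n0
  Y(C3) = 0.000+0.8593j S between n0,n2
  Y(L1) = 0.000-0.002692j S between n1,n0
  Y(R8) = 0.0001401+0.000j S between n0,n3
  Y(R9) = 0.009091+0.000j S between n1,n3
  Y(L2) = 0.000-0.0008645j S between n1,n3
  Y(R10) = 0.3922+0.000j S between n3,n0
  V1: constraint V(n1)−V(n3) = 7.7
Assemble and solve the 4×4 MNA system:
  V(n1)=7.531+0.2830j  V(n2)=0.01711-0.1241j  V(n3)=-0.1692+0.2830j
  i(V1)=-0.8033-0.2755j

7.531+0.2830j V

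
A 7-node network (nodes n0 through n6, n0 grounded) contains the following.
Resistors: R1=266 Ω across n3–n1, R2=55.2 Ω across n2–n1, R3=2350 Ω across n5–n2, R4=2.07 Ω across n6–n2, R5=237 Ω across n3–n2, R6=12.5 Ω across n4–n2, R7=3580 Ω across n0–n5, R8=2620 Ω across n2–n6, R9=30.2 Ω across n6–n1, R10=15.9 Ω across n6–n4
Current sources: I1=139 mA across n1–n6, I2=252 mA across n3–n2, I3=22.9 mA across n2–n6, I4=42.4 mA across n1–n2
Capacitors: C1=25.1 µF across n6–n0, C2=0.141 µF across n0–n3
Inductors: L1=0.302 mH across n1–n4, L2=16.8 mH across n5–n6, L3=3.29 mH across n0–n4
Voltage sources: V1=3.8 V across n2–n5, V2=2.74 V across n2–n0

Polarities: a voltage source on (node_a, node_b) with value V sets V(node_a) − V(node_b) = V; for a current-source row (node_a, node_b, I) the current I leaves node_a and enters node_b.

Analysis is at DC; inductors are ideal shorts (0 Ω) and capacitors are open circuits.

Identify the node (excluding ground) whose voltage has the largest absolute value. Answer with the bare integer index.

Element admittances at DC:
  Y(R1) = 0.003759 S between n3,n1
  Y(R2) = 0.01812 S between n2,n1
  Y(R3) = 0.0004255 S between n5,n2
  Y(R4) = 0.4831 S between n6,n2
  I1: injects 0.139 A into n6 (from n1)
  Y(C1) = 0.000 S between n6,n0
  L1: short n1↔n4 (DC inductor)
  Y(C2) = 0.000 S between n0,n3
  L2: short n5↔n6 (DC inductor)
  Y(R5) = 0.004219 S between n3,n2
  Y(R6) = 0.08000 S between n4,n2
  Y(R7) = 0.0002793 S between n0,n5
  I2: injects 0.252 A into n2 (from n3)
  L3: short n0↔n4 (DC inductor)
  Y(R8) = 0.0003817 S between n2,n6
  I3: injects 0.0229 A into n6 (from n2)
  Y(R9) = 0.03311 S between n6,n1
  Y(R10) = 0.06289 S between n6,n4
  I4: injects 0.0424 A into n2 (from n1)
  V1: constraint V(n2)−V(n5) = 3.8
  V2: constraint V(n2)−V(n0) = 2.74
Assemble and solve the 11×11 MNA system:
  V(n1)=0.000  V(n2)=2.740  V(n3)=-30.13  V(n4)=0.000  V(n5)=-1.060  V(n6)=-1.060
  i(L1)=-0.2801  i(L2)=-2.101  i(L3)=0.1276  i(V1)=-2.103  i(V2)=0.1279

3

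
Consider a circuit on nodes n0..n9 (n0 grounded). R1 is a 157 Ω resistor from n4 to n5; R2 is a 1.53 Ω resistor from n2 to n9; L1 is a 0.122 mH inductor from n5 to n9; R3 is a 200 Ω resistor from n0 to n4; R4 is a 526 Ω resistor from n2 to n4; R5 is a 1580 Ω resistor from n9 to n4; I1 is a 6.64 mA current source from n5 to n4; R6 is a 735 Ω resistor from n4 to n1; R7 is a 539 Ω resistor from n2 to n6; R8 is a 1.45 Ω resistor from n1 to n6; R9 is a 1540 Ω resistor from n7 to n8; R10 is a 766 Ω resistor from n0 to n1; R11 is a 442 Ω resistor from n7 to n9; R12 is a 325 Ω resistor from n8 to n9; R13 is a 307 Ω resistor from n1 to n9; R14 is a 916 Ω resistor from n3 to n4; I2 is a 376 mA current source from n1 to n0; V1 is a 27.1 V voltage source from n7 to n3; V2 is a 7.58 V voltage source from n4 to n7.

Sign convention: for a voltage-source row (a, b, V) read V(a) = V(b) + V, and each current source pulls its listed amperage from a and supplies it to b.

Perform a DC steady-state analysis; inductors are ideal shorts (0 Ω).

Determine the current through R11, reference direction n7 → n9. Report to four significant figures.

Element admittances at DC:
  Y(R1) = 0.006369 S between n4,n5
  Y(R2) = 0.6536 S between n2,n9
  L1: short n5↔n9 (DC inductor)
  Y(R3) = 0.005000 S between n0,n4
  Y(R4) = 0.001901 S between n2,n4
  Y(R5) = 0.0006329 S between n9,n4
  I1: injects 0.00664 A into n4 (from n5)
  Y(R6) = 0.001361 S between n4,n1
  Y(R7) = 0.001855 S between n2,n6
  Y(R8) = 0.6897 S between n1,n6
  Y(R9) = 0.0006494 S between n7,n8
  Y(R10) = 0.001305 S between n0,n1
  Y(R11) = 0.002262 S between n7,n9
  Y(R12) = 0.003077 S between n8,n9
  Y(R13) = 0.003257 S between n1,n9
  Y(R14) = 0.001092 S between n3,n4
  I2: injects 0.376 A into n0 (from n1)
  V1: constraint V(n7)−V(n3) = 27.1
  V2: constraint V(n4)−V(n7) = 7.58
Assemble and solve the 12×12 MNA system:
  V(n1)=-100.5  V(n2)=-66.31  V(n3)=-83.64  V(n4)=-48.96  V(n5)=-66.27  V(n6)=-100.4  V(n7)=-56.54  V(n8)=-64.57  V(n9)=-66.27
  i(L1)=0.1036  i(V1)=-0.03786  i(V2)=-0.01065

0.02200 A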